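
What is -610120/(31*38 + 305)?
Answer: -610120/1483 ≈ -411.41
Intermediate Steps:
-610120/(31*38 + 305) = -610120/(1178 + 305) = -610120/1483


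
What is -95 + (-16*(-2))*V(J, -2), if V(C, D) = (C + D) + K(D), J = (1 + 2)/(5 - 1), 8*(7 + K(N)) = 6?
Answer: -335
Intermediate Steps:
K(N) = -25/4 (K(N) = -7 + (⅛)*6 = -7 + ¾ = -25/4)
J = ¾ (J = 3/4 = 3*(¼) = ¾ ≈ 0.75000)
V(C, D) = -25/4 + C + D (V(C, D) = (C + D) - 25/4 = -25/4 + C + D)
-95 + (-16*(-2))*V(J, -2) = -95 + (-16*(-2))*(-25/4 + ¾ - 2) = -95 + 32*(-15/2) = -95 - 240 = -335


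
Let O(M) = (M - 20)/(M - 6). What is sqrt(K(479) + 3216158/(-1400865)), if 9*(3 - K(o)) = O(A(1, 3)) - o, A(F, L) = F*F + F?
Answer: sqrt(419380613175470)/2801730 ≈ 7.3093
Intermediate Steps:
A(F, L) = F + F**2 (A(F, L) = F**2 + F = F + F**2)
O(M) = (-20 + M)/(-6 + M)
K(o) = 5/2 + o/9 (K(o) = 3 - ((-20 + 1*(1 + 1))/(-6 + 1*(1 + 1)) - o)/9 = 3 - ((-20 + 1*2)/(-6 + 1*2) - o)/9 = 3 - ((-20 + 2)/(-6 + 2) - o)/9 = 3 - (-18/(-4) - o)/9 = 3 - (-1/4*(-18) - o)/9 = 3 - (9/2 - o)/9 = 3 + (-1/2 + o/9) = 5/2 + o/9)
sqrt(K(479) + 3216158/(-1400865)) = sqrt((5/2 + (1/9)*479) + 3216158/(-1400865)) = sqrt((5/2 + 479/9) + 3216158*(-1/1400865)) = sqrt(1003/18 - 3216158/1400865) = sqrt(449058917/8405190) = sqrt(419380613175470)/2801730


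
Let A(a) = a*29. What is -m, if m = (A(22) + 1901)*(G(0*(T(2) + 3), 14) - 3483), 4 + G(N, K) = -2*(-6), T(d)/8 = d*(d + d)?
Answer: 8823025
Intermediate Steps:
T(d) = 16*d**2 (T(d) = 8*(d*(d + d)) = 8*(d*(2*d)) = 8*(2*d**2) = 16*d**2)
G(N, K) = 8 (G(N, K) = -4 - 2*(-6) = -4 + 12 = 8)
A(a) = 29*a
m = -8823025 (m = (29*22 + 1901)*(8 - 3483) = (638 + 1901)*(-3475) = 2539*(-3475) = -8823025)
-m = -1*(-8823025) = 8823025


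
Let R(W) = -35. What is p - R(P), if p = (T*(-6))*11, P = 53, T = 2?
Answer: -97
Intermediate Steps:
p = -132 (p = (2*(-6))*11 = -12*11 = -132)
p - R(P) = -132 - 1*(-35) = -132 + 35 = -97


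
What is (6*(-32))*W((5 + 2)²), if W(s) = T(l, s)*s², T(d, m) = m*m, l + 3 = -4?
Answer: -1106841792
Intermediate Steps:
l = -7 (l = -3 - 4 = -7)
T(d, m) = m²
W(s) = s⁴ (W(s) = s²*s² = s⁴)
(6*(-32))*W((5 + 2)²) = (6*(-32))*((5 + 2)²)⁴ = -192*(7²)⁴ = -192*49⁴ = -192*5764801 = -1106841792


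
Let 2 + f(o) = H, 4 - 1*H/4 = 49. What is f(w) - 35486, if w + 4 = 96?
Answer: -35668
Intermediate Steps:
w = 92 (w = -4 + 96 = 92)
H = -180 (H = 16 - 4*49 = 16 - 196 = -180)
f(o) = -182 (f(o) = -2 - 180 = -182)
f(w) - 35486 = -182 - 35486 = -35668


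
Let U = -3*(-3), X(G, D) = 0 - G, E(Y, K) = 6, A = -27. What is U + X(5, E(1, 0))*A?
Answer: 144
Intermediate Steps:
X(G, D) = -G
U = 9
U + X(5, E(1, 0))*A = 9 - 1*5*(-27) = 9 - 5*(-27) = 9 + 135 = 144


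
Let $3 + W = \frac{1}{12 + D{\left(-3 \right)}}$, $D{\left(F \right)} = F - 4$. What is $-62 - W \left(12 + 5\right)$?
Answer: $- \frac{72}{5} \approx -14.4$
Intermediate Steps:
$D{\left(F \right)} = -4 + F$
$W = - \frac{14}{5}$ ($W = -3 + \frac{1}{12 - 7} = -3 + \frac{1}{5} = - \frac{14}{5} \approx -2.8$)
$-62 - W \left(12 + 5\right) = -62 - - \frac{14 \left(12 + 5\right)}{5} = -62 - \left(- \frac{14}{5}\right) 17 = -62 - - \frac{238}{5} = -62 + \frac{238}{5} = - \frac{72}{5}$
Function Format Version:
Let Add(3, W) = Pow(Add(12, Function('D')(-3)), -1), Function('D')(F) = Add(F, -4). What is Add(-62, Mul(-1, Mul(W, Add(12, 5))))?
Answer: Rational(-72, 5) ≈ -14.400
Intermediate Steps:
Function('D')(F) = Add(-4, F)
W = Rational(-14, 5) (W = Add(-3, Pow(Add(12, Add(-4, -3)), -1)) = Add(-3, Pow(Add(12, -7), -1)) = Add(-3, Pow(5, -1)) = Add(-3, Rational(1, 5)) = Rational(-14, 5) ≈ -2.8000)
Add(-62, Mul(-1, Mul(W, Add(12, 5)))) = Add(-62, Mul(-1, Mul(Rational(-14, 5), Add(12, 5)))) = Add(-62, Mul(-1, Mul(Rational(-14, 5), 17))) = Add(-62, Mul(-1, Rational(-238, 5))) = Add(-62, Rational(238, 5)) = Rational(-72, 5)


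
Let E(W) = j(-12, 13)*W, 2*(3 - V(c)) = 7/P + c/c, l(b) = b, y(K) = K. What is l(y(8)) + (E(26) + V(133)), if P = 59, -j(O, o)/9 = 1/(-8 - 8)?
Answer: 11831/472 ≈ 25.066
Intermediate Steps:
j(O, o) = 9/16 (j(O, o) = -9/(-8 - 8) = -9/(-16) = -9*(-1/16) = 9/16)
V(c) = 144/59 (V(c) = 3 - (7/59 + c/c)/2 = 3 - (7*(1/59) + 1)/2 = 3 - (7/59 + 1)/2 = 3 - 1/2*66/59 = 3 - 33/59 = 144/59)
E(W) = 9*W/16
l(y(8)) + (E(26) + V(133)) = 8 + ((9/16)*26 + 144/59) = 8 + (117/8 + 144/59) = 8 + 8055/472 = 11831/472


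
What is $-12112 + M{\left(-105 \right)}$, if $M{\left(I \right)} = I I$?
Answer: $-1087$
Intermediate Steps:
$M{\left(I \right)} = I^{2}$
$-12112 + M{\left(-105 \right)} = -12112 + \left(-105\right)^{2} = -12112 + 11025 = -1087$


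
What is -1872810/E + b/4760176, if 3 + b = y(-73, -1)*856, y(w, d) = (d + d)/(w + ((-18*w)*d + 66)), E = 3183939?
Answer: -45121061132109/76709660258704 ≈ -0.58821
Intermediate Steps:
y(w, d) = 2*d/(66 + w - 18*d*w) (y(w, d) = (2*d)/(w + (-18*d*w + 66)) = (2*d)/(w + (66 - 18*d*w)) = (2*d)/(66 + w - 18*d*w) = 2*d/(66 + w - 18*d*w))
b = -2251/1321 (b = -3 + (2*(-1)/(66 - 73 - 18*(-1)*(-73)))*856 = -3 + (2*(-1)/(66 - 73 - 1314))*856 = -3 + (2*(-1)/(-1321))*856 = -3 + (2*(-1)*(-1/1321))*856 = -3 + (2/1321)*856 = -3 + 1712/1321 = -2251/1321 ≈ -1.7040)
-1872810/E + b/4760176 = -1872810/3183939 - 2251/1321/4760176 = -1872810*1/3183939 - 2251/1321*1/4760176 = -208090/353771 - 2251/6288192496 = -45121061132109/76709660258704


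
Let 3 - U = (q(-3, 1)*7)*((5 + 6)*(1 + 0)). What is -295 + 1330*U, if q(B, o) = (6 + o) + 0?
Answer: -713175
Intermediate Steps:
q(B, o) = 6 + o
U = -536 (U = 3 - (6 + 1)*7*(5 + 6)*(1 + 0) = 3 - 7*7*11*1 = 3 - 49*11 = 3 - 1*539 = 3 - 539 = -536)
-295 + 1330*U = -295 + 1330*(-536) = -295 - 712880 = -713175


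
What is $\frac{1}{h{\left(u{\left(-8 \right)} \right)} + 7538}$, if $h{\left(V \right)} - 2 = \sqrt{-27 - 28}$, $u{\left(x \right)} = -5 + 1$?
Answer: $\frac{1508}{11370331} - \frac{i \sqrt{55}}{56851655} \approx 0.00013263 - 1.3045 \cdot 10^{-7} i$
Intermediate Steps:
$u{\left(x \right)} = -4$
$h{\left(V \right)} = 2 + i \sqrt{55}$ ($h{\left(V \right)} = 2 + \sqrt{-27 - 28} = 2 + \sqrt{-55} = 2 + i \sqrt{55}$)
$\frac{1}{h{\left(u{\left(-8 \right)} \right)} + 7538} = \frac{1}{\left(2 + i \sqrt{55}\right) + 7538} = \frac{1}{7540 + i \sqrt{55}}$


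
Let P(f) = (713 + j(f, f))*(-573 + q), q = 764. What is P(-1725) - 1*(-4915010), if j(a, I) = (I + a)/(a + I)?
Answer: 5051384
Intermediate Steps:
j(a, I) = 1 (j(a, I) = (I + a)/(I + a) = 1)
P(f) = 136374 (P(f) = (713 + 1)*(-573 + 764) = 714*191 = 136374)
P(-1725) - 1*(-4915010) = 136374 - 1*(-4915010) = 136374 + 4915010 = 5051384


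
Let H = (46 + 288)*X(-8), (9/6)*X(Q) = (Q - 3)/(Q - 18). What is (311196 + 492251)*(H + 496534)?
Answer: 15561563219500/39 ≈ 3.9901e+11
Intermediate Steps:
X(Q) = 2*(-3 + Q)/(3*(-18 + Q)) (X(Q) = 2*((Q - 3)/(Q - 18))/3 = 2*((-3 + Q)/(-18 + Q))/3 = 2*(-3 + Q)/(3*(-18 + Q)))
H = 3674/39 (H = (46 + 288)*(2*(-3 - 8)/(3*(-18 - 8))) = 334*((⅔)*(-11)/(-26)) = 334*((⅔)*(-1/26)*(-11)) = 334*(11/39) = 3674/39 ≈ 94.205)
(311196 + 492251)*(H + 496534) = (311196 + 492251)*(3674/39 + 496534) = 803447*(19368500/39) = 15561563219500/39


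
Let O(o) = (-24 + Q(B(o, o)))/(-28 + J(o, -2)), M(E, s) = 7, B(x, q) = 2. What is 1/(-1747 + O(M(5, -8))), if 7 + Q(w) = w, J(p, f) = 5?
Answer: -23/40152 ≈ -0.00057282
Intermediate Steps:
Q(w) = -7 + w
O(o) = 29/23 (O(o) = (-24 + (-7 + 2))/(-28 + 5) = (-24 - 5)/(-23) = -29*(-1/23) = 29/23)
1/(-1747 + O(M(5, -8))) = 1/(-1747 + 29/23) = 1/(-40152/23) = -23/40152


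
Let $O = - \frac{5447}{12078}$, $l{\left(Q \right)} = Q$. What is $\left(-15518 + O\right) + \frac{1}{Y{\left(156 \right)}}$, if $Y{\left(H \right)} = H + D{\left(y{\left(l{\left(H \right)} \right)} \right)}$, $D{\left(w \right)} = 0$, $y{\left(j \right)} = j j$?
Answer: $- \frac{4873226113}{314028} \approx -15518.0$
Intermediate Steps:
$y{\left(j \right)} = j^{2}$
$Y{\left(H \right)} = H$ ($Y{\left(H \right)} = H + 0 = H$)
$O = - \frac{5447}{12078}$ ($O = \left(-5447\right) \frac{1}{12078} = - \frac{5447}{12078} \approx -0.45099$)
$\left(-15518 + O\right) + \frac{1}{Y{\left(156 \right)}} = \left(-15518 - \frac{5447}{12078}\right) + \frac{1}{156} = - \frac{187431851}{12078} + \frac{1}{156} = - \frac{4873226113}{314028}$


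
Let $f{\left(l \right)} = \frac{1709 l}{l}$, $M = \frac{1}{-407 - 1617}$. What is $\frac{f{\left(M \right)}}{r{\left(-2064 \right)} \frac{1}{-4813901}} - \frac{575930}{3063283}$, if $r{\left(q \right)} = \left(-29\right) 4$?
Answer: $\frac{25201496867936067}{355340828} \approx 7.0922 \cdot 10^{7}$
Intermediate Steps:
$M = - \frac{1}{2024}$ ($M = \frac{1}{-2024} = - \frac{1}{2024} \approx -0.00049407$)
$r{\left(q \right)} = -116$
$f{\left(l \right)} = 1709$
$\frac{f{\left(M \right)}}{r{\left(-2064 \right)} \frac{1}{-4813901}} - \frac{575930}{3063283} = \frac{1709}{\left(-116\right) \frac{1}{-4813901}} - \frac{575930}{3063283} = \frac{1709}{\left(-116\right) \left(- \frac{1}{4813901}\right)} - \frac{575930}{3063283} = \frac{1709}{\frac{116}{4813901}} - \frac{575930}{3063283} = 1709 \cdot \frac{4813901}{116} - \frac{575930}{3063283} = \frac{8226956809}{116} - \frac{575930}{3063283} = \frac{25201496867936067}{355340828}$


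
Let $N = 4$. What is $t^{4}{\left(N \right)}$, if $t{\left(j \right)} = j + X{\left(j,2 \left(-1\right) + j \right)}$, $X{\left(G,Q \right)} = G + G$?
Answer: $20736$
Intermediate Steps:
$X{\left(G,Q \right)} = 2 G$
$t{\left(j \right)} = 3 j$ ($t{\left(j \right)} = j + 2 j = 3 j$)
$t^{4}{\left(N \right)} = \left(3 \cdot 4\right)^{4} = 12^{4} = 20736$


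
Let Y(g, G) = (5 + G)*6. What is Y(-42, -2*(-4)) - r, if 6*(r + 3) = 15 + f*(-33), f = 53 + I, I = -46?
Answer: 117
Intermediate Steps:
f = 7 (f = 53 - 46 = 7)
Y(g, G) = 30 + 6*G
r = -39 (r = -3 + (15 + 7*(-33))/6 = -3 + (15 - 231)/6 = -3 + (1/6)*(-216) = -3 - 36 = -39)
Y(-42, -2*(-4)) - r = (30 + 6*(-2*(-4))) - 1*(-39) = (30 + 6*8) + 39 = (30 + 48) + 39 = 78 + 39 = 117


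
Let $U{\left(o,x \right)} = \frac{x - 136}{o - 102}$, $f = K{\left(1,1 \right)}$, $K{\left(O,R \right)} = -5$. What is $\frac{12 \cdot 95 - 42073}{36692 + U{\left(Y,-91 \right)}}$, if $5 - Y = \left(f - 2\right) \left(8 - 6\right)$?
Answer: $- \frac{3397439}{3045663} \approx -1.1155$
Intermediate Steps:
$f = -5$
$Y = 19$ ($Y = 5 - \left(-5 - 2\right) \left(8 - 6\right) = 5 - \left(-7\right) 2 = 5 - -14 = 5 + 14 = 19$)
$U{\left(o,x \right)} = \frac{-136 + x}{-102 + o}$
$\frac{12 \cdot 95 - 42073}{36692 + U{\left(Y,-91 \right)}} = \frac{12 \cdot 95 - 42073}{36692 + \frac{-136 - 91}{-102 + 19}} = \frac{1140 - 42073}{36692 + \frac{1}{-83} \left(-227\right)} = - \frac{40933}{36692 - - \frac{227}{83}} = - \frac{40933}{36692 + \frac{227}{83}} = - \frac{40933}{\frac{3045663}{83}} = \left(-40933\right) \frac{83}{3045663} = - \frac{3397439}{3045663}$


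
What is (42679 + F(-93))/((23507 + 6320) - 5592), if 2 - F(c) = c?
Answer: 42774/24235 ≈ 1.7650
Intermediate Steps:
F(c) = 2 - c
(42679 + F(-93))/((23507 + 6320) - 5592) = (42679 + (2 - 1*(-93)))/((23507 + 6320) - 5592) = (42679 + (2 + 93))/(29827 - 5592) = (42679 + 95)/24235 = 42774*(1/24235) = 42774/24235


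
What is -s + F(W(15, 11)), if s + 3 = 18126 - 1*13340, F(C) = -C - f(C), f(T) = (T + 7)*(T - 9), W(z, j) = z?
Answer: -4930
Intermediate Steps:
f(T) = (-9 + T)*(7 + T) (f(T) = (7 + T)*(-9 + T) = (-9 + T)*(7 + T))
F(C) = 63 + C - C² (F(C) = -C - (-63 + C² - 2*C) = -C + (63 - C² + 2*C) = 63 + C - C²)
s = 4783 (s = -3 + (18126 - 1*13340) = -3 + (18126 - 13340) = -3 + 4786 = 4783)
-s + F(W(15, 11)) = -1*4783 + (63 + 15 - 1*15²) = -4783 + (63 + 15 - 1*225) = -4783 + (63 + 15 - 225) = -4783 - 147 = -4930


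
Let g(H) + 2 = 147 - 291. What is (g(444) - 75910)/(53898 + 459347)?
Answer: -76056/513245 ≈ -0.14819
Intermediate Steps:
g(H) = -146 (g(H) = -2 + (147 - 291) = -2 - 144 = -146)
(g(444) - 75910)/(53898 + 459347) = (-146 - 75910)/(53898 + 459347) = -76056/513245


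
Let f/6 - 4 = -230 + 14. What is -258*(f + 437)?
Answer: 215430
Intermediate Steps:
f = -1272 (f = 24 + 6*(-230 + 14) = 24 + 6*(-216) = 24 - 1296 = -1272)
-258*(f + 437) = -258*(-1272 + 437) = -258*(-835) = 215430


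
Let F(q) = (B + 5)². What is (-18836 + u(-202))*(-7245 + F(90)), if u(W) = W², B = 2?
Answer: -158081728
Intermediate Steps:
F(q) = 49 (F(q) = (2 + 5)² = 7² = 49)
(-18836 + u(-202))*(-7245 + F(90)) = (-18836 + (-202)²)*(-7245 + 49) = (-18836 + 40804)*(-7196) = 21968*(-7196) = -158081728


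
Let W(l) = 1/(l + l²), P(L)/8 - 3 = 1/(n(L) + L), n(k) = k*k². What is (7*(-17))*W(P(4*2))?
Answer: -71825/362598 ≈ -0.19808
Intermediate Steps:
n(k) = k³
P(L) = 24 + 8/(L + L³) (P(L) = 24 + 8/(L³ + L) = 24 + 8/(L + L³))
(7*(-17))*W(P(4*2)) = (7*(-17))*(1/((((8 + 24*(4*2) + 24*(4*2)³)/(4*2 + (4*2)³)))*(1 + (8 + 24*(4*2) + 24*(4*2)³)/(4*2 + (4*2)³)))) = -119/(((8 + 24*8 + 24*8³)/(8 + 8³))*(1 + (8 + 24*8 + 24*8³)/(8 + 8³))) = -119/(((8 + 192 + 24*512)/(8 + 512))*(1 + (8 + 192 + 24*512)/(8 + 512))) = -119/(((8 + 192 + 12288)/520)*(1 + (8 + 192 + 12288)/520)) = -119/(((1/520)*12488)*(1 + (1/520)*12488)) = -119/(1561/65*(1 + 1561/65)) = -1105/(223*1626/65) = -1105*65/(223*1626) = -119*4225/2538186 = -71825/362598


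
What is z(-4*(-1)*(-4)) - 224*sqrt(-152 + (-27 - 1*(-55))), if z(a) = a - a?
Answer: -448*I*sqrt(31) ≈ -2494.4*I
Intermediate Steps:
z(a) = 0
z(-4*(-1)*(-4)) - 224*sqrt(-152 + (-27 - 1*(-55))) = 0 - 224*sqrt(-152 + (-27 - 1*(-55))) = 0 - 224*sqrt(-152 + (-27 + 55)) = 0 - 224*sqrt(-152 + 28) = 0 - 448*I*sqrt(31) = -448*I*sqrt(31)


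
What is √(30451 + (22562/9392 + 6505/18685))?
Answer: 3*√260519751531205990/8774476 ≈ 174.51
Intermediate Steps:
√(30451 + (22562/9392 + 6505/18685)) = √(30451 + (22562*(1/9392) + 6505*(1/18685))) = √(30451 + (11281/4696 + 1301/3737)) = √(30451 + 48266593/17548952) = √(534431403945/17548952) = 3*√260519751531205990/8774476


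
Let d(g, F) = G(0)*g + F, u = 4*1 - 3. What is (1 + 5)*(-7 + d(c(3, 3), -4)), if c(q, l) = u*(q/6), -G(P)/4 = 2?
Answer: -90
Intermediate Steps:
G(P) = -8 (G(P) = -4*2 = -8)
u = 1 (u = 4 - 3 = 1)
c(q, l) = q/6 (c(q, l) = 1*(q/6) = q/6)
d(g, F) = F - 8*g (d(g, F) = -8*g + F = F - 8*g)
(1 + 5)*(-7 + d(c(3, 3), -4)) = (1 + 5)*(-7 + (-4 - 4*3/3)) = 6*(-7 + (-4 - 8*1/2)) = 6*(-7 + (-4 - 4)) = 6*(-7 - 8) = 6*(-15) = -90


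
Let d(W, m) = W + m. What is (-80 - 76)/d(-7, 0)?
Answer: 156/7 ≈ 22.286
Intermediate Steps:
(-80 - 76)/d(-7, 0) = (-80 - 76)/(-7 + 0) = -156/(-7) = -156*(-1/7) = 156/7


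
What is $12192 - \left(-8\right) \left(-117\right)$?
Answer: $11256$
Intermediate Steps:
$12192 - \left(-8\right) \left(-117\right) = 12192 - 936 = 11256$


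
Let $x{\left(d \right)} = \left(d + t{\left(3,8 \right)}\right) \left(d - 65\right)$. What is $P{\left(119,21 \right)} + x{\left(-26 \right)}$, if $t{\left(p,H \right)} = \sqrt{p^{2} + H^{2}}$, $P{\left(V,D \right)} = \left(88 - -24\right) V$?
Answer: $15694 - 91 \sqrt{73} \approx 14917.0$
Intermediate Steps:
$P{\left(V,D \right)} = 112 V$ ($P{\left(V,D \right)} = \left(88 + 24\right) V = 112 V$)
$t{\left(p,H \right)} = \sqrt{H^{2} + p^{2}}$
$x{\left(d \right)} = \left(-65 + d\right) \left(d + \sqrt{73}\right)$ ($x{\left(d \right)} = \left(d + \sqrt{8^{2} + 3^{2}}\right) \left(d - 65\right) = \left(d + \sqrt{64 + 9}\right) \left(-65 + d\right) = \left(d + \sqrt{73}\right) \left(-65 + d\right) = \left(-65 + d\right) \left(d + \sqrt{73}\right)$)
$P{\left(119,21 \right)} + x{\left(-26 \right)} = 112 \cdot 119 - \left(-1690 - 676 + 91 \sqrt{73}\right) = 13328 + \left(676 + 1690 - 65 \sqrt{73} - 26 \sqrt{73}\right) = 13328 + \left(2366 - 91 \sqrt{73}\right) = 15694 - 91 \sqrt{73}$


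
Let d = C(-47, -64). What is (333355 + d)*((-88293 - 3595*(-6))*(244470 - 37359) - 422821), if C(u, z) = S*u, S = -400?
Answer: -4866602527009470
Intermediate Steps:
C(u, z) = -400*u
d = 18800 (d = -400*(-47) = 18800)
(333355 + d)*((-88293 - 3595*(-6))*(244470 - 37359) - 422821) = (333355 + 18800)*((-88293 - 3595*(-6))*(244470 - 37359) - 422821) = 352155*((-88293 + 21570)*207111 - 422821) = 352155*(-66723*207111 - 422821) = 352155*(-13819067253 - 422821) = 352155*(-13819490074) = -4866602527009470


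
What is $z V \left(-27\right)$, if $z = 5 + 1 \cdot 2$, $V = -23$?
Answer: $4347$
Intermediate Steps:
$z = 7$ ($z = 5 + 2 = 7$)
$z V \left(-27\right) = 7 \left(-23\right) \left(-27\right) = \left(-161\right) \left(-27\right) = 4347$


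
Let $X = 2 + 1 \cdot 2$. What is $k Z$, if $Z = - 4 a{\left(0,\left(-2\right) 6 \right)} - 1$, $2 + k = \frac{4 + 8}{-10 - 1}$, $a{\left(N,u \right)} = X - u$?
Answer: $\frac{2210}{11} \approx 200.91$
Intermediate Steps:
$X = 4$ ($X = 2 + 2 = 4$)
$a{\left(N,u \right)} = 4 - u$
$k = - \frac{34}{11}$ ($k = -2 + \frac{4 + 8}{-10 - 1} = -2 + \frac{12}{-11} = -2 + 12 \left(- \frac{1}{11}\right) = -2 - \frac{12}{11} = - \frac{34}{11} \approx -3.0909$)
$Z = -65$ ($Z = - 4 \left(4 - \left(-2\right) 6\right) - 1 = - 4 \left(4 - -12\right) - 1 = - 4 \left(4 + 12\right) - 1 = \left(-4\right) 16 - 1 = -64 - 1 = -65$)
$k Z = \left(- \frac{34}{11}\right) \left(-65\right) = \frac{2210}{11}$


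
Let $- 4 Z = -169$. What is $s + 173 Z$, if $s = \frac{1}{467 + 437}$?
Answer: $\frac{6607563}{904} \approx 7309.3$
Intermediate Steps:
$Z = \frac{169}{4}$ ($Z = \left(- \frac{1}{4}\right) \left(-169\right) = \frac{169}{4} \approx 42.25$)
$s = \frac{1}{904} \approx 0.0011062$
$s + 173 Z = \frac{1}{904} + 173 \cdot \frac{169}{4} = \frac{1}{904} + \frac{29237}{4} = \frac{6607563}{904}$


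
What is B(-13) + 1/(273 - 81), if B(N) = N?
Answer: -2495/192 ≈ -12.995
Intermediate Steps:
B(-13) + 1/(273 - 81) = -13 + 1/(273 - 81) = -13 + 1/192 = -2495/192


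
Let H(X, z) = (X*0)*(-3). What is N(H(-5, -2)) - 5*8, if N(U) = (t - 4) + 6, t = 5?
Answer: -33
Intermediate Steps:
H(X, z) = 0 (H(X, z) = 0*(-3) = 0)
N(U) = 7 (N(U) = (5 - 4) + 6 = 1 + 6 = 7)
N(H(-5, -2)) - 5*8 = 7 - 5*8 = 7 - 40 = -33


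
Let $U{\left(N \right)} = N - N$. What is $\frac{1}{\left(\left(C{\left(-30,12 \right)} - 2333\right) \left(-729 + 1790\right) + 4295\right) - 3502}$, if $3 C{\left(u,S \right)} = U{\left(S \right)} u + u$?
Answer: $- \frac{1}{2485130} \approx -4.0239 \cdot 10^{-7}$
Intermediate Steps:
$U{\left(N \right)} = 0$
$C{\left(u,S \right)} = \frac{u}{3}$ ($C{\left(u,S \right)} = \frac{0 u + u}{3} = \frac{0 + u}{3} = \frac{u}{3}$)
$\frac{1}{\left(\left(C{\left(-30,12 \right)} - 2333\right) \left(-729 + 1790\right) + 4295\right) - 3502} = \frac{1}{\left(\left(\frac{1}{3} \left(-30\right) - 2333\right) \left(-729 + 1790\right) + 4295\right) - 3502} = \frac{1}{\left(\left(-10 - 2333\right) 1061 + 4295\right) - 3502} = \frac{1}{\left(\left(-2343\right) 1061 + 4295\right) - 3502} = \frac{1}{\left(-2485923 + 4295\right) - 3502} = \frac{1}{-2481628 - 3502} = \frac{1}{-2485130} = - \frac{1}{2485130}$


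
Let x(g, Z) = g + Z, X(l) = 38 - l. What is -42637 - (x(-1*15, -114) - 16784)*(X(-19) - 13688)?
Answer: -230583740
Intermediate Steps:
x(g, Z) = Z + g
-42637 - (x(-1*15, -114) - 16784)*(X(-19) - 13688) = -42637 - ((-114 - 1*15) - 16784)*((38 - 1*(-19)) - 13688) = -42637 - ((-114 - 15) - 16784)*((38 + 19) - 13688) = -42637 - (-129 - 16784)*(57 - 13688) = -42637 - (-16913)*(-13631) = -42637 - 1*230541103 = -42637 - 230541103 = -230583740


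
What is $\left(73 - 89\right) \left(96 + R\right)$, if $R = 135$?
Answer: $-3696$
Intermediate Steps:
$\left(73 - 89\right) \left(96 + R\right) = \left(73 - 89\right) \left(96 + 135\right) = \left(-16\right) 231 = -3696$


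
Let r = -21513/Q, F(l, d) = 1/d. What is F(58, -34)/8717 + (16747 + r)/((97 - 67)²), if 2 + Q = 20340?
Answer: 50470048277797/2712481093800 ≈ 18.607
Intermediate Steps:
Q = 20338 (Q = -2 + 20340 = 20338)
r = -21513/20338 ≈ -1.0578
F(58, -34)/8717 + (16747 + r)/((97 - 67)²) = 1/(-34*8717) + (16747 - 21513/20338)/((97 - 67)²) = -1/34*1/8717 + 340578973/(20338*(30²)) = -1/296378 + (340578973/20338)/900 = -1/296378 + (340578973/20338)*(1/900) = -1/296378 + 340578973/18304200 = 50470048277797/2712481093800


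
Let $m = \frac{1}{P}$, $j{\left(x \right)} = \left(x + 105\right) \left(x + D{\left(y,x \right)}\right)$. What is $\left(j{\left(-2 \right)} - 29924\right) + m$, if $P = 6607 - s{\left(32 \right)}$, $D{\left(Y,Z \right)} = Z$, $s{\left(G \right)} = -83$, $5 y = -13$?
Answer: $- \frac{202947839}{6690} \approx -30336.0$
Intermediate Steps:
$y = - \frac{13}{5}$ ($y = \frac{1}{5} \left(-13\right) = - \frac{13}{5} \approx -2.6$)
$P = 6690$ ($P = 6607 - -83 = 6607 + 83 = 6690$)
$j{\left(x \right)} = 2 x \left(105 + x\right)$ ($j{\left(x \right)} = \left(x + 105\right) \left(x + x\right) = \left(105 + x\right) 2 x = 2 x \left(105 + x\right)$)
$m = \frac{1}{6690} \approx 0.00014948$
$\left(j{\left(-2 \right)} - 29924\right) + m = \left(2 \left(-2\right) \left(105 - 2\right) - 29924\right) + \frac{1}{6690} = \left(2 \left(-2\right) 103 - 29924\right) + \frac{1}{6690} = \left(-412 - 29924\right) + \frac{1}{6690} = -30336 + \frac{1}{6690} = - \frac{202947839}{6690}$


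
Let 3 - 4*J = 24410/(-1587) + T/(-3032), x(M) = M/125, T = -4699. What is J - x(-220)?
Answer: 2871602959/481178400 ≈ 5.9679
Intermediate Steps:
x(M) = M/125 (x(M) = M*(1/125) = M/125)
J = 80989159/19247136 (J = 3/4 - (24410/(-1587) - 4699/(-3032))/4 = 3/4 - (24410*(-1/1587) - 4699*(-1/3032))/4 = 3/4 - (-24410/1587 + 4699/3032)/4 = 3/4 - 1/4*(-66553807/4811784) = 3/4 + 66553807/19247136 = 80989159/19247136 ≈ 4.2079)
J - x(-220) = 80989159/19247136 - (-220)/125 = 80989159/19247136 - 1*(-44/25) = 80989159/19247136 + 44/25 = 2871602959/481178400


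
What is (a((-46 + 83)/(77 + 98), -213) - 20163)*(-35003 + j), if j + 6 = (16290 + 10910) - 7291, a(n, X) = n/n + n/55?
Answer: 117211764652/385 ≈ 3.0445e+8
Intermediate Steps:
a(n, X) = 1 + n/55 (a(n, X) = 1 + n*(1/55) = 1 + n/55)
j = 19903 (j = -6 + ((16290 + 10910) - 7291) = -6 + (27200 - 7291) = -6 + 19909 = 19903)
(a((-46 + 83)/(77 + 98), -213) - 20163)*(-35003 + j) = ((1 + ((-46 + 83)/(77 + 98))/55) - 20163)*(-35003 + 19903) = ((1 + (37/175)/55) - 20163)*(-15100) = ((1 + (37*(1/175))/55) - 20163)*(-15100) = ((1 + (1/55)*(37/175)) - 20163)*(-15100) = ((1 + 37/9625) - 20163)*(-15100) = (9662/9625 - 20163)*(-15100) = -194059213/9625*(-15100) = 117211764652/385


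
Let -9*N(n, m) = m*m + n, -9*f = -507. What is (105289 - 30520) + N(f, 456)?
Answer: 1394786/27 ≈ 51659.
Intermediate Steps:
f = 169/3 (f = -⅑*(-507) = 169/3 ≈ 56.333)
N(n, m) = -n/9 - m²/9 (N(n, m) = -(m*m + n)/9 = -(m² + n)/9 = -(n + m²)/9 = -n/9 - m²/9)
(105289 - 30520) + N(f, 456) = (105289 - 30520) + (-⅑*169/3 - ⅑*456²) = 74769 + (-169/27 - ⅑*207936) = 74769 + (-169/27 - 23104) = 74769 - 623977/27 = 1394786/27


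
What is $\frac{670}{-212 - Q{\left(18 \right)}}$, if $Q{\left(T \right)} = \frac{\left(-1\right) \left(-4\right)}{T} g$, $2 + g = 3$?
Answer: $- \frac{603}{191} \approx -3.1571$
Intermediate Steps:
$g = 1$ ($g = -2 + 3 = 1$)
$Q{\left(T \right)} = \frac{4}{T}$ ($Q{\left(T \right)} = \frac{\left(-1\right) \left(-4\right)}{T} 1 = \frac{4}{T} 1 = \frac{4}{T}$)
$\frac{670}{-212 - Q{\left(18 \right)}} = \frac{670}{-212 - \frac{4}{18}} = \frac{670}{-212 - 4 \cdot \frac{1}{18}} = \frac{670}{-212 - \frac{2}{9}} = \frac{670}{- \frac{1910}{9}} = 670 \left(- \frac{9}{1910}\right) = - \frac{603}{191}$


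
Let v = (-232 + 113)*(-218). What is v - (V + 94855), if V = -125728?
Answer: 56815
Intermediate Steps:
v = 25942 (v = -119*(-218) = 25942)
v - (V + 94855) = 25942 - (-125728 + 94855) = 25942 - 1*(-30873) = 25942 + 30873 = 56815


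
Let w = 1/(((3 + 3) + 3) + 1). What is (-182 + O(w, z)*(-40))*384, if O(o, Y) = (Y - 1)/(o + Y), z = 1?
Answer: -69888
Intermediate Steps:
w = 1/10 (w = 1/((6 + 3) + 1) = 1/(9 + 1) = 1/10 ≈ 0.10000)
O(o, Y) = (-1 + Y)/(Y + o)
(-182 + O(w, z)*(-40))*384 = (-182 + ((-1 + 1)/(1 + 1/10))*(-40))*384 = (-182 + (0/(11/10))*(-40))*384 = (-182 + ((10/11)*0)*(-40))*384 = (-182 + 0*(-40))*384 = (-182 + 0)*384 = -182*384 = -69888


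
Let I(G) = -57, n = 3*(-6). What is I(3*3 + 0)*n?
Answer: 1026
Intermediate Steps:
n = -18
I(3*3 + 0)*n = -57*(-18) = 1026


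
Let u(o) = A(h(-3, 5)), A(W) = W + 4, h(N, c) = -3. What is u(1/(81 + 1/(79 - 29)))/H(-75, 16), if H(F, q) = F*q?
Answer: -1/1200 ≈ -0.00083333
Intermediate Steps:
A(W) = 4 + W
u(o) = 1 (u(o) = 4 - 3 = 1)
u(1/(81 + 1/(79 - 29)))/H(-75, 16) = 1/(-75*16) = 1/(-1200) = 1*(-1/1200) = -1/1200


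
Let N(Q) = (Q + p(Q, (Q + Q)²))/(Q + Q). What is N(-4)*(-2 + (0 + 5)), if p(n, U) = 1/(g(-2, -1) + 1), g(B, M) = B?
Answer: 15/8 ≈ 1.8750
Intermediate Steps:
p(n, U) = -1 (p(n, U) = 1/(-2 + 1) = 1/(-1) = -1)
N(Q) = (-1 + Q)/(2*Q) (N(Q) = (Q - 1)/(Q + Q) = (-1 + Q)/((2*Q)) = (-1 + Q)*(1/(2*Q)) = (-1 + Q)/(2*Q))
N(-4)*(-2 + (0 + 5)) = ((½)*(-1 - 4)/(-4))*(-2 + (0 + 5)) = ((½)*(-¼)*(-5))*(-2 + 5) = (5/8)*3 = 15/8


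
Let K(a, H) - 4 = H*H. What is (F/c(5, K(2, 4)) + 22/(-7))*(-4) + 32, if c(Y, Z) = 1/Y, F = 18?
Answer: -2208/7 ≈ -315.43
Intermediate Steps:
K(a, H) = 4 + H² (K(a, H) = 4 + H*H = 4 + H²)
(F/c(5, K(2, 4)) + 22/(-7))*(-4) + 32 = (18/(1/5) + 22/(-7))*(-4) + 32 = (18/(⅕) + 22*(-⅐))*(-4) + 32 = (18*5 - 22/7)*(-4) + 32 = (90 - 22/7)*(-4) + 32 = (608/7)*(-4) + 32 = -2432/7 + 32 = -2208/7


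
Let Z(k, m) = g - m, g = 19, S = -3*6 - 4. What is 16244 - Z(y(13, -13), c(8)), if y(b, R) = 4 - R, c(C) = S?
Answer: 16203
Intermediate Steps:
S = -22 (S = -18 - 4 = -22)
c(C) = -22
Z(k, m) = 19 - m
16244 - Z(y(13, -13), c(8)) = 16244 - (19 - 1*(-22)) = 16244 - (19 + 22) = 16244 - 1*41 = 16244 - 41 = 16203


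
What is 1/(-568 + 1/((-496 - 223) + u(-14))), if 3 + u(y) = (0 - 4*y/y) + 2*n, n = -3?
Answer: -732/415777 ≈ -0.0017606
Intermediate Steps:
u(y) = -13 (u(y) = -3 + ((0 - 4*y/y) + 2*(-3)) = -3 + ((0 - 4*1) - 6) = -3 + ((0 - 4) - 6) = -3 + (-4 - 6) = -3 - 10 = -13)
1/(-568 + 1/((-496 - 223) + u(-14))) = 1/(-568 + 1/((-496 - 223) - 13)) = 1/(-568 + 1/(-719 - 13)) = 1/(-568 + 1/(-732)) = 1/(-568 - 1/732) = 1/(-415777/732) = -732/415777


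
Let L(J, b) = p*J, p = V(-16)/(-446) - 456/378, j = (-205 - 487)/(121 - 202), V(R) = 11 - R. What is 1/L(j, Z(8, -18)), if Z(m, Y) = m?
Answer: -1137969/12316562 ≈ -0.092393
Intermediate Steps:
j = 692/81 (j = -692/(-81) = -692*(-1/81) = 692/81 ≈ 8.5432)
p = -35597/28098 (p = (11 - 1*(-16))/(-446) - 456/378 = (11 + 16)*(-1/446) - 456*1/378 = 27*(-1/446) - 76/63 = -27/446 - 76/63 = -35597/28098 ≈ -1.2669)
L(J, b) = -35597*J/28098
1/L(j, Z(8, -18)) = 1/(-35597/28098*692/81) = 1/(-12316562/1137969) = -1137969/12316562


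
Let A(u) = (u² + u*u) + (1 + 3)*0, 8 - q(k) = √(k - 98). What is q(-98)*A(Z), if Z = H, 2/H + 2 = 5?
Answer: 64/9 - 112*I/9 ≈ 7.1111 - 12.444*I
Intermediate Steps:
H = ⅔ (H = 2/(-2 + 5) = 2/3 = 2*(⅓) = ⅔ ≈ 0.66667)
Z = ⅔ ≈ 0.66667
q(k) = 8 - √(-98 + k) (q(k) = 8 - √(k - 98) = 8 - √(-98 + k))
A(u) = 2*u² (A(u) = (u² + u²) + 4*0 = 2*u² + 0 = 2*u²)
q(-98)*A(Z) = (8 - √(-98 - 98))*(2*(⅔)²) = (8 - √(-196))*(2*(4/9)) = (8 - 14*I)*(8/9) = 64/9 - 112*I/9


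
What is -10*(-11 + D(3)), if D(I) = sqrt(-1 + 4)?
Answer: 110 - 10*sqrt(3) ≈ 92.679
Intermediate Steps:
D(I) = sqrt(3)
-10*(-11 + D(3)) = -10*(-11 + sqrt(3)) = -(-110 + 10*sqrt(3)) = 110 - 10*sqrt(3)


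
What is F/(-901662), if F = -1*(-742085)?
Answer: -742085/901662 ≈ -0.82302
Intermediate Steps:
F = 742085
F/(-901662) = 742085/(-901662) = 742085*(-1/901662) = -742085/901662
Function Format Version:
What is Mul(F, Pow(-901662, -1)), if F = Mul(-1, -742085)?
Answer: Rational(-742085, 901662) ≈ -0.82302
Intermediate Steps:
F = 742085
Mul(F, Pow(-901662, -1)) = Mul(742085, Pow(-901662, -1)) = Mul(742085, Rational(-1, 901662)) = Rational(-742085, 901662)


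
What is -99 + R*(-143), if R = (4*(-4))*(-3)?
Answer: -6963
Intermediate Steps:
R = 48 (R = -16*(-3) = 48)
-99 + R*(-143) = -99 + 48*(-143) = -99 - 6864 = -6963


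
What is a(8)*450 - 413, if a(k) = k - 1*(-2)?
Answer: 4087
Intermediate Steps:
a(k) = 2 + k (a(k) = k + 2 = 2 + k)
a(8)*450 - 413 = (2 + 8)*450 - 413 = 10*450 - 413 = 4500 - 413 = 4087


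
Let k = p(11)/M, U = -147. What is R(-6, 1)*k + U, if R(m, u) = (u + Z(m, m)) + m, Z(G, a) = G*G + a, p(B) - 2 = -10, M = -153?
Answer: -22291/153 ≈ -145.69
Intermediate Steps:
p(B) = -8 (p(B) = 2 - 10 = -8)
Z(G, a) = a + G**2 (Z(G, a) = G**2 + a = a + G**2)
R(m, u) = u + m**2 + 2*m (R(m, u) = (u + (m + m**2)) + m = (m + u + m**2) + m = u + m**2 + 2*m)
k = 8/153 (k = -8/(-153) = -8*(-1/153) = 8/153 ≈ 0.052288)
R(-6, 1)*k + U = (1 + (-6)**2 + 2*(-6))*(8/153) - 147 = (1 + 36 - 12)*(8/153) - 147 = 25*(8/153) - 147 = 200/153 - 147 = -22291/153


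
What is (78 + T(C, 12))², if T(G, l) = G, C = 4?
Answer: 6724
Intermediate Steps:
(78 + T(C, 12))² = (78 + 4)² = 82² = 6724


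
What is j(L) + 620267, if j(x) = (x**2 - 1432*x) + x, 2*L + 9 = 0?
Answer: 2506907/4 ≈ 6.2673e+5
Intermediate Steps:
L = -9/2 (L = -9/2 + (1/2)*0 = -9/2 + 0 = -9/2 ≈ -4.5000)
j(x) = x**2 - 1431*x
j(L) + 620267 = -9*(-1431 - 9/2)/2 + 620267 = -9/2*(-2871/2) + 620267 = 25839/4 + 620267 = 2506907/4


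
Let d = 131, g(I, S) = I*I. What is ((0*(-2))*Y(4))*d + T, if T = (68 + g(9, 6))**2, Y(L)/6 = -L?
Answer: 22201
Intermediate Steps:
Y(L) = -6*L (Y(L) = 6*(-L) = -6*L)
g(I, S) = I**2
T = 22201 (T = (68 + 9**2)**2 = (68 + 81)**2 = 149**2 = 22201)
((0*(-2))*Y(4))*d + T = ((0*(-2))*(-6*4))*131 + 22201 = (0*(-24))*131 + 22201 = 0*131 + 22201 = 0 + 22201 = 22201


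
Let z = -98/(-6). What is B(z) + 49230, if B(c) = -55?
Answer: 49175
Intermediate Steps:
z = 49/3 (z = -98*(-⅙) = 49/3 ≈ 16.333)
B(z) + 49230 = -55 + 49230 = 49175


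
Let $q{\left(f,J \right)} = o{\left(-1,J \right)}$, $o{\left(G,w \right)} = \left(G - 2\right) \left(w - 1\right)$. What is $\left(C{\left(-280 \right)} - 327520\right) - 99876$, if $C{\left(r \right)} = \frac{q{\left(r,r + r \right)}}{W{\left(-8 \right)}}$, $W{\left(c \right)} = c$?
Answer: $- \frac{3420851}{8} \approx -4.2761 \cdot 10^{5}$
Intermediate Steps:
$o{\left(G,w \right)} = \left(-1 + w\right) \left(-2 + G\right)$ ($o{\left(G,w \right)} = \left(-2 + G\right) \left(-1 + w\right) = \left(-1 + w\right) \left(-2 + G\right)$)
$q{\left(f,J \right)} = 3 - 3 J$ ($q{\left(f,J \right)} = 2 - -1 - 2 J - J = 2 + 1 - 2 J - J = 3 - 3 J$)
$C{\left(r \right)} = - \frac{3}{8} + \frac{3 r}{4}$ ($C{\left(r \right)} = \frac{3 - 3 \left(r + r\right)}{-8} = \left(3 - 3 \cdot 2 r\right) \left(- \frac{1}{8}\right) = \left(3 - 6 r\right) \left(- \frac{1}{8}\right) = - \frac{3}{8} + \frac{3 r}{4}$)
$\left(C{\left(-280 \right)} - 327520\right) - 99876 = \left(\left(- \frac{3}{8} + \frac{3}{4} \left(-280\right)\right) - 327520\right) - 99876 = \left(\left(- \frac{3}{8} - 210\right) - 327520\right) - 99876 = \left(- \frac{1683}{8} - 327520\right) - 99876 = - \frac{2621843}{8} - 99876 = - \frac{3420851}{8}$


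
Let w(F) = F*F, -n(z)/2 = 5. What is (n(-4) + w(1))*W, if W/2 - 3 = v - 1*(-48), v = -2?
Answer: -882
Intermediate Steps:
n(z) = -10 (n(z) = -2*5 = -10)
w(F) = F²
W = 98 (W = 6 + 2*(-2 - 1*(-48)) = 6 + 2*(-2 + 48) = 6 + 2*46 = 6 + 92 = 98)
(n(-4) + w(1))*W = (-10 + 1²)*98 = (-10 + 1)*98 = -9*98 = -882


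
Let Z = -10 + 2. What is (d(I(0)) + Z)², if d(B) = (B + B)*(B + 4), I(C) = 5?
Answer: 6724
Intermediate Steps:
d(B) = 2*B*(4 + B) (d(B) = (2*B)*(4 + B) = 2*B*(4 + B))
Z = -8
(d(I(0)) + Z)² = (2*5*(4 + 5) - 8)² = (2*5*9 - 8)² = (90 - 8)² = 82² = 6724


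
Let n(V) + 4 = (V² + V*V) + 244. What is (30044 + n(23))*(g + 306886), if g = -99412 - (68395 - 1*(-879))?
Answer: 4331464400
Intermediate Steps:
n(V) = 240 + 2*V² (n(V) = -4 + ((V² + V*V) + 244) = -4 + ((V² + V²) + 244) = -4 + (2*V² + 244) = -4 + (244 + 2*V²) = 240 + 2*V²)
g = -168686 (g = -99412 - (68395 + 879) = -99412 - 1*69274 = -99412 - 69274 = -168686)
(30044 + n(23))*(g + 306886) = (30044 + (240 + 2*23²))*(-168686 + 306886) = (30044 + (240 + 2*529))*138200 = (30044 + (240 + 1058))*138200 = (30044 + 1298)*138200 = 31342*138200 = 4331464400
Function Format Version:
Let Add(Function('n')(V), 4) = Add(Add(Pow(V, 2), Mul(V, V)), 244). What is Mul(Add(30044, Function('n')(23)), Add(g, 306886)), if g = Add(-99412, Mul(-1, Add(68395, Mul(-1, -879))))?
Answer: 4331464400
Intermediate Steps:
Function('n')(V) = Add(240, Mul(2, Pow(V, 2))) (Function('n')(V) = Add(-4, Add(Add(Pow(V, 2), Mul(V, V)), 244)) = Add(-4, Add(Add(Pow(V, 2), Pow(V, 2)), 244)) = Add(-4, Add(Mul(2, Pow(V, 2)), 244)) = Add(-4, Add(244, Mul(2, Pow(V, 2)))) = Add(240, Mul(2, Pow(V, 2))))
g = -168686 (g = Add(-99412, Mul(-1, Add(68395, 879))) = Add(-99412, Mul(-1, 69274)) = Add(-99412, -69274) = -168686)
Mul(Add(30044, Function('n')(23)), Add(g, 306886)) = Mul(Add(30044, Add(240, Mul(2, Pow(23, 2)))), Add(-168686, 306886)) = Mul(Add(30044, Add(240, Mul(2, 529))), 138200) = Mul(Add(30044, Add(240, 1058)), 138200) = Mul(Add(30044, 1298), 138200) = Mul(31342, 138200) = 4331464400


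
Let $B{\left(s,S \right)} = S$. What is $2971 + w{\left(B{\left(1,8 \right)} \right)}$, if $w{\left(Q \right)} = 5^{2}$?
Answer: $2996$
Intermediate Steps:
$w{\left(Q \right)} = 25$
$2971 + w{\left(B{\left(1,8 \right)} \right)} = 2971 + 25 = 2996$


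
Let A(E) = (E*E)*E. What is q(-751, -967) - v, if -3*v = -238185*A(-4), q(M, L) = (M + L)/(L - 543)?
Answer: 3836367259/755 ≈ 5.0813e+6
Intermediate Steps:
A(E) = E**3 (A(E) = E**2*E = E**3)
q(M, L) = (L + M)/(-543 + L)
v = -5081280 (v = -(-79395)*(-4)**3 = -(-79395)*(-64) = -1/3*15243840 = -5081280)
q(-751, -967) - v = (-967 - 751)/(-543 - 967) - 1*(-5081280) = -1718/(-1510) + 5081280 = -1/1510*(-1718) + 5081280 = 859/755 + 5081280 = 3836367259/755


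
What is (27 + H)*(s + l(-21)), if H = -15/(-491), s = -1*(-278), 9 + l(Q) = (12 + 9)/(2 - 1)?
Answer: 3848880/491 ≈ 7838.9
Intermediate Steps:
l(Q) = 12 (l(Q) = -9 + (12 + 9)/(2 - 1) = -9 + 21/1 = -9 + 21*1 = -9 + 21 = 12)
s = 278
H = 15/491 (H = -15*(-1/491) = 15/491 ≈ 0.030550)
(27 + H)*(s + l(-21)) = (27 + 15/491)*(278 + 12) = (13272/491)*290 = 3848880/491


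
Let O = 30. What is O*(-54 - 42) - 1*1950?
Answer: -4830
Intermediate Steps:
O*(-54 - 42) - 1*1950 = 30*(-54 - 42) - 1*1950 = 30*(-96) - 1950 = -2880 - 1950 = -4830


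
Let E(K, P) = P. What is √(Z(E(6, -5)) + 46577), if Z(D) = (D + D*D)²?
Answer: √46977 ≈ 216.74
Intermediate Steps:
Z(D) = (D + D²)²
√(Z(E(6, -5)) + 46577) = √((-5)²*(1 - 5)² + 46577) = √(25*(-4)² + 46577) = √(25*16 + 46577) = √(400 + 46577) = √46977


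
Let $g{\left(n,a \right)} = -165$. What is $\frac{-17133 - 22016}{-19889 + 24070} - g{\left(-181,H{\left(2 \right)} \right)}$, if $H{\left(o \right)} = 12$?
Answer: $\frac{650716}{4181} \approx 155.64$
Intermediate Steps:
$\frac{-17133 - 22016}{-19889 + 24070} - g{\left(-181,H{\left(2 \right)} \right)} = \frac{-17133 - 22016}{-19889 + 24070} - -165 = - \frac{39149}{4181} + 165 = \frac{650716}{4181}$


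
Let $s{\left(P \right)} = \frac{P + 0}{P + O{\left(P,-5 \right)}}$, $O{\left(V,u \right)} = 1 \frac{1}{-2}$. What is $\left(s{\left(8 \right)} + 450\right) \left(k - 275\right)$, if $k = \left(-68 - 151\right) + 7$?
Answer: $- \frac{3295042}{15} \approx -2.1967 \cdot 10^{5}$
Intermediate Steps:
$O{\left(V,u \right)} = - \frac{1}{2}$ ($O{\left(V,u \right)} = 1 \left(- \frac{1}{2}\right) = - \frac{1}{2}$)
$k = -212$ ($k = -219 + 7 = -212$)
$s{\left(P \right)} = \frac{P}{- \frac{1}{2} + P}$ ($s{\left(P \right)} = \frac{P + 0}{P - \frac{1}{2}} = \frac{P}{- \frac{1}{2} + P}$)
$\left(s{\left(8 \right)} + 450\right) \left(k - 275\right) = \left(2 \cdot 8 \frac{1}{-1 + 2 \cdot 8} + 450\right) \left(-212 - 275\right) = \left(2 \cdot 8 \frac{1}{-1 + 16} + 450\right) \left(-487\right) = \left(2 \cdot 8 \cdot \frac{1}{15} + 450\right) \left(-487\right) = \left(\frac{16}{15} + 450\right) \left(-487\right) = \frac{6766}{15} \left(-487\right) = - \frac{3295042}{15}$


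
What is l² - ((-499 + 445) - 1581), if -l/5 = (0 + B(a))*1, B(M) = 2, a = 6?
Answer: 1735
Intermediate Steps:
l = -10 (l = -5*(0 + 2) = -10 ≈ -10.000)
l² - ((-499 + 445) - 1581) = (-10)² - ((-499 + 445) - 1581) = 100 - (-54 - 1581) = 100 - 1*(-1635) = 100 + 1635 = 1735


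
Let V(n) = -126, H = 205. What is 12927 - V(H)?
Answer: 13053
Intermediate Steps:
12927 - V(H) = 12927 - 1*(-126) = 12927 + 126 = 13053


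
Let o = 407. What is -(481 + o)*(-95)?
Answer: 84360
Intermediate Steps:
-(481 + o)*(-95) = -(481 + 407)*(-95) = -888*(-95) = -1*(-84360) = 84360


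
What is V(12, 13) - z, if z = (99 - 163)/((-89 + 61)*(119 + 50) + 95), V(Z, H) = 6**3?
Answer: 1001528/4637 ≈ 215.99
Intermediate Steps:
V(Z, H) = 216
z = 64/4637 (z = -64/(-28*169 + 95) = -64/(-4732 + 95) = -64/(-4637) = -64*(-1/4637) = 64/4637 ≈ 0.013802)
V(12, 13) - z = 216 - 1*64/4637 = 216 - 64/4637 = 1001528/4637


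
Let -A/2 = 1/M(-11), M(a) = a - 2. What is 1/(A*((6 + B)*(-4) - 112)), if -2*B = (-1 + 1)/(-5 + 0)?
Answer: -13/272 ≈ -0.047794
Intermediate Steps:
M(a) = -2 + a
B = 0 (B = -(-1 + 1)/(2*(-5 + 0)) = -0/(-5) = -0*(-1)/5 = -½*0 = 0)
A = 2/13 (A = -2/(-2 - 11) = -2/(-13) = -2*(-1/13) = 2/13 ≈ 0.15385)
1/(A*((6 + B)*(-4) - 112)) = 1/(2*((6 + 0)*(-4) - 112)/13) = 1/(2*(6*(-4) - 112)/13) = 1/(2*(-24 - 112)/13) = 1/((2/13)*(-136)) = 1/(-272/13) = -13/272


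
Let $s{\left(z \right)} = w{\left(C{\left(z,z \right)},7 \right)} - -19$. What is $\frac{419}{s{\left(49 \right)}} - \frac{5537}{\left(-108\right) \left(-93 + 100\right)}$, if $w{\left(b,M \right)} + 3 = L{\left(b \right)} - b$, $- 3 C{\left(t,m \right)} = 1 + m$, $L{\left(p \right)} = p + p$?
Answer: $- \frac{67087}{108} \approx -621.18$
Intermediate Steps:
$L{\left(p \right)} = 2 p$
$C{\left(t,m \right)} = - \frac{1}{3} - \frac{m}{3}$ ($C{\left(t,m \right)} = - \frac{1 + m}{3} = - \frac{1}{3} - \frac{m}{3}$)
$w{\left(b,M \right)} = -3 + b$ ($w{\left(b,M \right)} = -3 + \left(2 b - b\right) = -3 + b$)
$s{\left(z \right)} = \frac{47}{3} - \frac{z}{3}$ ($s{\left(z \right)} = \left(-3 - \left(\frac{1}{3} + \frac{z}{3}\right)\right) - -19 = \left(- \frac{10}{3} - \frac{z}{3}\right) + 19 = \frac{47}{3} - \frac{z}{3}$)
$\frac{419}{s{\left(49 \right)}} - \frac{5537}{\left(-108\right) \left(-93 + 100\right)} = \frac{419}{\frac{47}{3} - \frac{49}{3}} - \frac{5537}{\left(-108\right) \left(-93 + 100\right)} = \frac{419}{\frac{47}{3} - \frac{49}{3}} - \frac{5537}{\left(-108\right) 7} = \frac{419}{- \frac{2}{3}} - \frac{5537}{-756} = 419 \left(- \frac{3}{2}\right) - - \frac{791}{108} = - \frac{1257}{2} + \frac{791}{108} = - \frac{67087}{108}$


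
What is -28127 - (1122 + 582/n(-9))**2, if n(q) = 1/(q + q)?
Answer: -87525443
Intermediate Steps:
n(q) = 1/(2*q)
-28127 - (1122 + 582/n(-9))**2 = -28127 - (1122 + 582/(((1/2)/(-9))))**2 = -28127 - (1122 + 582/(((1/2)*(-1/9))))**2 = -28127 - (1122 + 582/(-1/18))**2 = -28127 - (1122 + 582*(-18))**2 = -28127 - (1122 - 10476)**2 = -28127 - 1*(-9354)**2 = -28127 - 1*87497316 = -28127 - 87497316 = -87525443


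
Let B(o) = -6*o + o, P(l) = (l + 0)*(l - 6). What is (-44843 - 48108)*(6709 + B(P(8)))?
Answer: -616172179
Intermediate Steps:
P(l) = l*(-6 + l)
B(o) = -5*o
(-44843 - 48108)*(6709 + B(P(8))) = (-44843 - 48108)*(6709 - 40*(-6 + 8)) = -92951*(6709 - 40*2) = -92951*(6709 - 5*16) = -92951*(6709 - 80) = -92951*6629 = -616172179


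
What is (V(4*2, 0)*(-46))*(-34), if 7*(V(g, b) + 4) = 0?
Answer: -6256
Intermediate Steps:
V(g, b) = -4 (V(g, b) = -4 + (⅐)*0 = -4 + 0 = -4)
(V(4*2, 0)*(-46))*(-34) = -4*(-46)*(-34) = 184*(-34) = -6256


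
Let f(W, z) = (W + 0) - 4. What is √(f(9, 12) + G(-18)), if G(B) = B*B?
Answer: √329 ≈ 18.138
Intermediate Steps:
f(W, z) = -4 + W (f(W, z) = W - 4 = -4 + W)
G(B) = B²
√(f(9, 12) + G(-18)) = √((-4 + 9) + (-18)²) = √(5 + 324) = √329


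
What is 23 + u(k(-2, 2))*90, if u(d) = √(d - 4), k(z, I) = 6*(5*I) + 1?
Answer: 23 + 90*√57 ≈ 702.49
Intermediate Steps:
k(z, I) = 1 + 30*I (k(z, I) = 30*I + 1 = 1 + 30*I)
u(d) = √(-4 + d)
23 + u(k(-2, 2))*90 = 23 + √(-4 + (1 + 30*2))*90 = 23 + √(-4 + (1 + 60))*90 = 23 + √(-4 + 61)*90 = 23 + √57*90 = 23 + 90*√57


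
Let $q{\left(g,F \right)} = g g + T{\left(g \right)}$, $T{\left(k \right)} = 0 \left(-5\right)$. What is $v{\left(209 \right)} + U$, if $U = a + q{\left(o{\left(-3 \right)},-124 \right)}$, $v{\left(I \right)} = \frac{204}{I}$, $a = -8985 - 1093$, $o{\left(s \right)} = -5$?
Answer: $- \frac{2100873}{209} \approx -10052.0$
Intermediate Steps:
$T{\left(k \right)} = 0$
$q{\left(g,F \right)} = g^{2}$ ($q{\left(g,F \right)} = g g + 0 = g^{2} + 0 = g^{2}$)
$a = -10078$ ($a = -8985 - 1093 = -10078$)
$U = -10053$ ($U = -10078 + \left(-5\right)^{2} = -10078 + 25 = -10053$)
$v{\left(209 \right)} + U = \frac{204}{209} - 10053 = - \frac{2100873}{209}$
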